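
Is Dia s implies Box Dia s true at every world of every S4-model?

Tableau for the negation not (Dia s implies Box Dia s):
1. not (Dia s implies Box Dia s), w0
2. Dia s, w0   [neg-implies-rule on 1]
3. not Box Dia s, w0   [neg-implies-rule on 1]
4. s, w1   [Dia-rule on 2: fresh world w1, w0Rw1]
5. not Dia s, w2   [neg-Box-rule on 3: fresh world w2, w0Rw2]
6. not s, w2   [neg-Dia-rule on 5 via w2Rw2]
Accessibility: w0Rw0, w0Rw1, w0Rw2, w1Rw1, w2Rw2
The negation has an open branch (countermodel exists).

Not valid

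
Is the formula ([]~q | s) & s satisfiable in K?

1. ([]~q | s) & s, 0
2. []~q | s, 0
3. s, 0

Satisfiable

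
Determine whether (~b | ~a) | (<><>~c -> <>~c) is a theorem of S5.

Tableau for the negation ~((~b | ~a) | (<><>~c -> <>~c)):
1. ~((~b | ~a) | (<><>~c -> <>~c)), u
2. ~(~b | ~a), u
3. ~(<><>~c -> <>~c), u
4. b, u
5. a, u
6. <><>~c, u
7. ~<>~c, u
8. c, u
9. <>~c, v
10. c, v
11. ~c, w
12. c, w
Accessibility: uRu, uRv, uRw, vRu, vRv, vRw, wRu, wRv, wRw
Branch closes: c and ~c both at w.
All branches of the negation close; one closing branch shown above.

Valid in S5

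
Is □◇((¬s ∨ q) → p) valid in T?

Tableau for the negation ¬□◇((¬s ∨ q) → p):
1. ¬□◇((¬s ∨ q) → p), 0
2. ¬◇((¬s ∨ q) → p), 1
3. ¬((¬s ∨ q) → p), 1
4. ¬s ∨ q, 1
5. ¬p, 1
6. q, 1
Accessibility: 0R0, 0R1, 1R1
The negation has an open branch (countermodel exists).

Not valid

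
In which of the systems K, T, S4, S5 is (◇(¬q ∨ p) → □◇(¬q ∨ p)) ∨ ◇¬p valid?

T-tableau for the negation ¬((◇(¬q ∨ p) → □◇(¬q ∨ p)) ∨ ◇¬p):
1. ¬((◇(¬q ∨ p) → □◇(¬q ∨ p)) ∨ ◇¬p), u
2. ¬(◇(¬q ∨ p) → □◇(¬q ∨ p)), u
3. ¬◇¬p, u
4. ◇(¬q ∨ p), u
5. ¬□◇(¬q ∨ p), u
6. p, u
7. ¬q ∨ p, v
8. p, v
9. ¬◇(¬q ∨ p), w
10. p, w
11. ¬(¬q ∨ p), w
12. q, w
13. ¬p, w
Accessibility: uRu, uRv, uRw, vRv, wRw
Branch closes: p and ¬p both at w.
Every branch closes (one shown): valid in T, hence also in S4, S5 (every theorem of T is a theorem of S4 and S5).
K-tableau for the negation ¬((◇(¬q ∨ p) → □◇(¬q ∨ p)) ∨ ◇¬p):
1. ¬((◇(¬q ∨ p) → □◇(¬q ∨ p)) ∨ ◇¬p), u
2. ¬(◇(¬q ∨ p) → □◇(¬q ∨ p)), u
3. ¬◇¬p, u
4. ◇(¬q ∨ p), u
5. ¬□◇(¬q ∨ p), u
6. ¬q ∨ p, v
7. p, v
8. ¬◇(¬q ∨ p), w
9. p, w
Accessibility: uRv, uRw
Complete open branch: countermodel on a K-frame, so not valid in K.

T, S4, S5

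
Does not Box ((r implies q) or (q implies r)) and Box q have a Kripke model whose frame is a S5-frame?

1. not Box ((r implies q) or (q implies r)) and Box q, w0
2. not Box ((r implies q) or (q implies r)), w0
3. Box q, w0
4. q, w0
5. not ((r implies q) or (q implies r)), w1
6. not (r implies q), w1
7. not (q implies r), w1
8. r, w1
9. not q, w1
10. q, w1
11. not r, w1
Accessibility: w0Rw0, w0Rw1, w1Rw0, w1Rw1
Branch closes: q and not q both at w1.
Every branch closes; the branch above is one of them.

No, unsatisfiable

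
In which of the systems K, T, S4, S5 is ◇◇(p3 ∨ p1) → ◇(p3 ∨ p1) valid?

T-tableau for the negation ¬(◇◇(p3 ∨ p1) → ◇(p3 ∨ p1)):
1. ¬(◇◇(p3 ∨ p1) → ◇(p3 ∨ p1)), u
2. ◇◇(p3 ∨ p1), u   [¬→-rule on 1]
3. ¬◇(p3 ∨ p1), u   [¬→-rule on 1]
4. ¬(p3 ∨ p1), u   [¬◇-rule on 3 via uRu]
5. ¬p3, u   [¬∨-rule on 4]
6. ¬p1, u   [¬∨-rule on 4]
7. ◇(p3 ∨ p1), v   [◇-rule on 2: fresh world v, uRv]
8. ¬(p3 ∨ p1), v   [¬◇-rule on 3 via uRv]
9. ¬p3, v   [¬∨-rule on 8]
10. ¬p1, v   [¬∨-rule on 8]
11. p3 ∨ p1, w   [◇-rule on 7: fresh world w, vRw]
12. p1, w   [∨-rule on 11 (branches; this branch)]
Accessibility: uRu, uRv, vRv, vRw, wRw
Complete open branch: countermodel on a T-frame, so not valid in T, nor in K (the same frame is also a K-frame).
S4-tableau for the negation ¬(◇◇(p3 ∨ p1) → ◇(p3 ∨ p1)):
1. ¬(◇◇(p3 ∨ p1) → ◇(p3 ∨ p1)), u
2. ◇◇(p3 ∨ p1), u   [¬→-rule on 1]
3. ¬◇(p3 ∨ p1), u   [¬→-rule on 1]
4. ¬(p3 ∨ p1), u   [¬◇-rule on 3 via uRu]
5. ¬p3, u   [¬∨-rule on 4]
6. ¬p1, u   [¬∨-rule on 4]
7. ◇(p3 ∨ p1), v   [◇-rule on 2: fresh world v, uRv]
8. ¬(p3 ∨ p1), v   [¬◇-rule on 3 via uRv]
9. ¬p3, v   [¬∨-rule on 8]
10. ¬p1, v   [¬∨-rule on 8]
11. p3 ∨ p1, w   [◇-rule on 7: fresh world w, vRw]
12. ¬(p3 ∨ p1), w   [¬◇-rule on 3 via uRw]
13. ¬p3, w   [¬∨-rule on 12]
14. ¬p1, w   [¬∨-rule on 12]
15. p1, w   [∨-rule on 11 (branches; this branch)]
Accessibility: uRu, uRv, uRw, vRv, vRw, wRw
Branch closes: p1 and ¬p1 both at w.
Every branch closes (one shown): valid in S4, hence also in S5 (every theorem of S4 is a theorem of S5).

S4, S5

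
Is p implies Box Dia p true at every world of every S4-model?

Tableau for the negation not (p implies Box Dia p):
1. not (p implies Box Dia p), w0
2. p, w0
3. not Box Dia p, w0
4. not Dia p, w1
5. not p, w1
Accessibility: w0Rw0, w0Rw1, w1Rw1
The negation has an open branch (countermodel exists).

Not valid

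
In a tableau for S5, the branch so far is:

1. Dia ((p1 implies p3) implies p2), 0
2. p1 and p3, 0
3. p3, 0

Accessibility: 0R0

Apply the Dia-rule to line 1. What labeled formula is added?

a fresh world 1 with 0R1, and (p1 implies p3) implies p2 at 1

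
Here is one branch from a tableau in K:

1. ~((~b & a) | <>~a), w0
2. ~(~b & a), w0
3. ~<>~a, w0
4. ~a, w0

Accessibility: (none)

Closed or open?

There is no literal clash: for every atom and world, at most one sign appears.

Open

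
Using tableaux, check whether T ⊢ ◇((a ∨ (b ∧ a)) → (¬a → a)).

Tableau for the negation ¬◇((a ∨ (b ∧ a)) → (¬a → a)):
1. ¬◇((a ∨ (b ∧ a)) → (¬a → a)), w0
2. ¬((a ∨ (b ∧ a)) → (¬a → a)), w0
3. a ∨ (b ∧ a), w0
4. ¬(¬a → a), w0
5. ¬a, w0
6. b ∧ a, w0
7. b, w0
8. a, w0
Accessibility: w0Rw0
Branch closes: a and ¬a both at w0.
Every branch of the negation's tableau closes; the branch above is one of them.

Valid in T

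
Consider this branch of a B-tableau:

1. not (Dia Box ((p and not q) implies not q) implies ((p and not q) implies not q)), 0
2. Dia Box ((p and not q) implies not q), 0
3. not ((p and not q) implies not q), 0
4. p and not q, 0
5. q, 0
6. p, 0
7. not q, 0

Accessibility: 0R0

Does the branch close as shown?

Both q and not q appear at 0.

Yes, closed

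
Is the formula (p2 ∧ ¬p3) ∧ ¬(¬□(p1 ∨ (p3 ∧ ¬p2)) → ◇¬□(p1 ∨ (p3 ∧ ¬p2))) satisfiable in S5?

Unsatisfiable (every branch closes)

1. (p2 ∧ ¬p3) ∧ ¬(¬□(p1 ∨ (p3 ∧ ¬p2)) → ◇¬□(p1 ∨ (p3 ∧ ¬p2))), w0
2. p2 ∧ ¬p3, w0   [∧-rule on 1]
3. ¬(¬□(p1 ∨ (p3 ∧ ¬p2)) → ◇¬□(p1 ∨ (p3 ∧ ¬p2))), w0   [∧-rule on 1]
4. p2, w0   [∧-rule on 2]
5. ¬p3, w0   [∧-rule on 2]
6. ¬□(p1 ∨ (p3 ∧ ¬p2)), w0   [¬→-rule on 3]
7. ¬◇¬□(p1 ∨ (p3 ∧ ¬p2)), w0   [¬→-rule on 3]
8. □(p1 ∨ (p3 ∧ ¬p2)), w0   [¬◇-rule on 7 via w0Rw0]
9. p1 ∨ (p3 ∧ ¬p2), w0   [□-rule on 8 via w0Rw0]
10. p1, w0   [∨-rule on 9 (branches; this branch)]
11. ¬(p1 ∨ (p3 ∧ ¬p2)), w1   [¬□-rule on 6: fresh world w1, w0Rw1]
12. ¬p1, w1   [¬∨-rule on 11]
13. ¬(p3 ∧ ¬p2), w1   [¬∨-rule on 11]
14. □(p1 ∨ (p3 ∧ ¬p2)), w1   [¬◇-rule on 7 via w0Rw1]
15. p1 ∨ (p3 ∧ ¬p2), w1   [□-rule on 8 via w0Rw1]
16. p2, w1   [¬∧-rule on 13 (branches; this branch)]
17. p3 ∧ ¬p2, w1   [∨-rule on 15 (branches; this branch)]
18. p3, w1   [∧-rule on 17]
19. ¬p2, w1   [∧-rule on 17]
Accessibility: w0Rw0, w0Rw1, w1Rw0, w1Rw1
Branch closes: p2 and ¬p2 both at w1.
(One branch shown.) All branches close.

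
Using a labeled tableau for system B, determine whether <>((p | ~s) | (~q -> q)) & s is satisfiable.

Satisfiable

1. <>((p | ~s) | (~q -> q)) & s, u
2. <>((p | ~s) | (~q -> q)), u   [&-rule on 1]
3. s, u   [&-rule on 1]
4. (p | ~s) | (~q -> q), v   [<>-rule on 2: fresh world v, uRv]
5. ~q -> q, v   [|-rule on 4 (branches; this branch)]
6. q, v   [->-rule on 5 (branches; this branch)]
Accessibility: uRu, uRv, vRu, vRv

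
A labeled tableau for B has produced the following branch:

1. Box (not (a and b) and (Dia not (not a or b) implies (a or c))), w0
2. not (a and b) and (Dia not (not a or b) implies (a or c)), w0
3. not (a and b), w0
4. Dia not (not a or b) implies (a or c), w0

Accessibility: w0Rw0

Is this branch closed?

No, open

No world carries both an atom and its negation.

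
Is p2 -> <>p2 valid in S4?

Valid in S4

Tableau for the negation ~(p2 -> <>p2):
1. ~(p2 -> <>p2), u
2. p2, u   [~->-rule on 1]
3. ~<>p2, u   [~->-rule on 1]
4. ~p2, u   [~<>-rule on 3 via uRu]
Accessibility: uRu
Branch closes: p2 and ~p2 both at u.
All branches of the negation close; one closing branch shown above.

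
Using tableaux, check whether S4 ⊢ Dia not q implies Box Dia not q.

Invalid (countermodel exists)

Tableau for the negation not (Dia not q implies Box Dia not q):
1. not (Dia not q implies Box Dia not q), w0
2. Dia not q, w0
3. not Box Dia not q, w0
4. not q, w1
5. not Dia not q, w2
6. q, w2
Accessibility: w0Rw0, w0Rw1, w0Rw2, w1Rw1, w2Rw2
The negation has an open branch (countermodel exists).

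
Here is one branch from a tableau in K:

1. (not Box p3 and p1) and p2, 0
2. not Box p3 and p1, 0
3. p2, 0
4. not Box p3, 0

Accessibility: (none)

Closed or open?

Open

No world carries both an atom and its negation.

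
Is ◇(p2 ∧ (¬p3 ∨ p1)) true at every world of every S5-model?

Invalid (countermodel exists)

Tableau for the negation ¬◇(p2 ∧ (¬p3 ∨ p1)):
1. ¬◇(p2 ∧ (¬p3 ∨ p1)), w0
2. ¬(p2 ∧ (¬p3 ∨ p1)), w0
3. ¬(¬p3 ∨ p1), w0
4. p3, w0
5. ¬p1, w0
Accessibility: w0Rw0
The negation has an open branch (countermodel exists).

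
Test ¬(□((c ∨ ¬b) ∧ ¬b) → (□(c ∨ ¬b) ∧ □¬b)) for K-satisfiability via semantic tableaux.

Unsatisfiable

1. ¬(□((c ∨ ¬b) ∧ ¬b) → (□(c ∨ ¬b) ∧ □¬b)), u
2. □((c ∨ ¬b) ∧ ¬b), u
3. ¬(□(c ∨ ¬b) ∧ □¬b), u
4. ¬□(c ∨ ¬b), u
5. ¬(c ∨ ¬b), v
6. ¬c, v
7. b, v
8. (c ∨ ¬b) ∧ ¬b, v
9. c ∨ ¬b, v
10. ¬b, v
Accessibility: uRv
Branch closes: b and ¬b both at v.
All branches of the tableau close; one closing branch shown above.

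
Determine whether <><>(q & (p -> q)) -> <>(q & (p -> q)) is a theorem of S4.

Valid in S4

Tableau for the negation ~(<><>(q & (p -> q)) -> <>(q & (p -> q))):
1. ~(<><>(q & (p -> q)) -> <>(q & (p -> q))), w0
2. <><>(q & (p -> q)), w0   [~->-rule on 1]
3. ~<>(q & (p -> q)), w0   [~->-rule on 1]
4. ~(q & (p -> q)), w0   [~<>-rule on 3 via w0Rw0]
5. ~(p -> q), w0   [~&-rule on 4 (branches; this branch)]
6. p, w0   [~->-rule on 5]
7. ~q, w0   [~->-rule on 5]
8. <>(q & (p -> q)), w1   [<>-rule on 2: fresh world w1, w0Rw1]
9. ~(q & (p -> q)), w1   [~<>-rule on 3 via w0Rw1]
10. ~(p -> q), w1   [~&-rule on 9 (branches; this branch)]
11. p, w1   [~->-rule on 10]
12. ~q, w1   [~->-rule on 10]
13. q & (p -> q), w2   [<>-rule on 8: fresh world w2, w1Rw2]
14. q, w2   [&-rule on 13]
15. p -> q, w2   [&-rule on 13]
16. ~(q & (p -> q)), w2   [~<>-rule on 3 via w0Rw2]
17. ~(p -> q), w2   [~&-rule on 16 (branches; this branch)]
18. p, w2   [~->-rule on 17]
19. ~q, w2   [~->-rule on 17]
Accessibility: w0Rw0, w0Rw1, w0Rw2, w1Rw1, w1Rw2, w2Rw2
Branch closes: q and ~q both at w2.
Every branch of the negation's tableau closes; the branch above is one of them.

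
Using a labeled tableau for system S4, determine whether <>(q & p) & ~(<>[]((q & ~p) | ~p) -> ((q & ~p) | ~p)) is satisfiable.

Satisfiable (open branch found)

1. <>(q & p) & ~(<>[]((q & ~p) | ~p) -> ((q & ~p) | ~p)), u
2. <>(q & p), u   [&-rule on 1]
3. ~(<>[]((q & ~p) | ~p) -> ((q & ~p) | ~p)), u   [&-rule on 1]
4. <>[]((q & ~p) | ~p), u   [~->-rule on 3]
5. ~((q & ~p) | ~p), u   [~->-rule on 3]
6. ~(q & ~p), u   [~|-rule on 5]
7. p, u   [~|-rule on 5]
8. q & p, v   [<>-rule on 2: fresh world v, uRv]
9. q, v   [&-rule on 8]
10. p, v   [&-rule on 8]
11. []((q & ~p) | ~p), w   [<>-rule on 4: fresh world w, uRw]
12. (q & ~p) | ~p, w   [[]-rule on 11 via wRw]
13. ~p, w   [|-rule on 12 (branches; this branch)]
Accessibility: uRu, uRv, uRw, vRv, wRw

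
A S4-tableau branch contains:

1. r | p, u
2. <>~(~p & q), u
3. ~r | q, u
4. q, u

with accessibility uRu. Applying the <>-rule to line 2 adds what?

a fresh world v with uRv, and ~(~p & q) at v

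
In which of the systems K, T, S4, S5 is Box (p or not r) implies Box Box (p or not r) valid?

S4-tableau for the negation not (Box (p or not r) implies Box Box (p or not r)):
1. not (Box (p or not r) implies Box Box (p or not r)), u
2. Box (p or not r), u
3. not Box Box (p or not r), u
4. p or not r, u
5. not r, u
6. not Box (p or not r), v
7. p or not r, v
8. not r, v
9. not (p or not r), w
10. not p, w
11. r, w
12. p or not r, w
13. not r, w
Accessibility: uRu, uRv, uRw, vRv, vRw, wRw
Branch closes: r and not r both at w.
Every branch closes (one shown): valid in S4, hence also in S5 (every theorem of S4 is a theorem of S5).
T-tableau for the negation not (Box (p or not r) implies Box Box (p or not r)):
1. not (Box (p or not r) implies Box Box (p or not r)), u
2. Box (p or not r), u
3. not Box Box (p or not r), u
4. p or not r, u
5. not r, u
6. not Box (p or not r), v
7. p or not r, v
8. not r, v
9. not (p or not r), w
10. not p, w
11. r, w
Accessibility: uRu, uRv, vRv, vRw, wRw
Complete open branch: countermodel on a T-frame, so not valid in T, nor in K (the same frame is also a K-frame).

S4, S5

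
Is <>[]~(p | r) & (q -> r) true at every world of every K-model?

Tableau for the negation ~(<>[]~(p | r) & (q -> r)):
1. ~(<>[]~(p | r) & (q -> r)), w0
2. ~(q -> r), w0
3. q, w0
4. ~r, w0
The negation has an open branch (countermodel exists).

Invalid (countermodel exists)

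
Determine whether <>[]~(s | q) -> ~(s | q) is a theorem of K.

No, not valid

Tableau for the negation ~(<>[]~(s | q) -> ~(s | q)):
1. ~(<>[]~(s | q) -> ~(s | q)), w0
2. <>[]~(s | q), w0
3. s | q, w0
4. q, w0
5. []~(s | q), w1
Accessibility: w0Rw1
The negation has an open branch (countermodel exists).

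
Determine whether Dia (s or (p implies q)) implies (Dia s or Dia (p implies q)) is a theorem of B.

Yes, valid

Tableau for the negation not (Dia (s or (p implies q)) implies (Dia s or Dia (p implies q))):
1. not (Dia (s or (p implies q)) implies (Dia s or Dia (p implies q))), u
2. Dia (s or (p implies q)), u
3. not (Dia s or Dia (p implies q)), u
4. not Dia s, u
5. not Dia (p implies q), u
6. not s, u
7. not (p implies q), u
8. p, u
9. not q, u
10. s or (p implies q), v
11. not s, v
12. not (p implies q), v
13. p, v
14. not q, v
15. p implies q, v
16. q, v
Accessibility: uRu, uRv, vRu, vRv
Branch closes: q and not q both at v.
Every branch of the negation's tableau closes; the branch above is one of them.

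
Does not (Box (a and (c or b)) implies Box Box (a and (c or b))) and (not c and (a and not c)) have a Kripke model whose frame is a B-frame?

1. not (Box (a and (c or b)) implies Box Box (a and (c or b))) and (not c and (a and not c)), w0
2. not (Box (a and (c or b)) implies Box Box (a and (c or b))), w0
3. not c and (a and not c), w0
4. Box (a and (c or b)), w0
5. not Box Box (a and (c or b)), w0
6. not c, w0
7. a and not c, w0
8. a, w0
9. a and (c or b), w0
10. c or b, w0
11. b, w0
12. not Box (a and (c or b)), w1
13. a and (c or b), w1
14. a, w1
15. c or b, w1
16. b, w1
17. not (a and (c or b)), w2
18. not (c or b), w2
19. not c, w2
20. not b, w2
Accessibility: w0Rw0, w0Rw1, w1Rw0, w1Rw1, w1Rw2, w2Rw1, w2Rw2

Satisfiable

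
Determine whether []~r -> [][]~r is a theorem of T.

Not valid

Tableau for the negation ~([]~r -> [][]~r):
1. ~([]~r -> [][]~r), 0
2. []~r, 0
3. ~[][]~r, 0
4. ~r, 0
5. ~[]~r, 1
6. ~r, 1
7. r, 2
Accessibility: 0R0, 0R1, 1R1, 1R2, 2R2
The negation has an open branch (countermodel exists).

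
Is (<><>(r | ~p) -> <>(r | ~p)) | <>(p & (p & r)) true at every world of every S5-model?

Tableau for the negation ~((<><>(r | ~p) -> <>(r | ~p)) | <>(p & (p & r))):
1. ~((<><>(r | ~p) -> <>(r | ~p)) | <>(p & (p & r))), 0
2. ~(<><>(r | ~p) -> <>(r | ~p)), 0
3. ~<>(p & (p & r)), 0
4. <><>(r | ~p), 0
5. ~<>(r | ~p), 0
6. ~(p & (p & r)), 0
7. ~(r | ~p), 0
8. ~r, 0
9. p, 0
10. ~(p & r), 0
11. <>(r | ~p), 1
12. ~(p & (p & r)), 1
13. ~(r | ~p), 1
14. ~r, 1
15. p, 1
16. ~(p & r), 1
17. r | ~p, 2
18. ~(p & (p & r)), 2
19. ~(r | ~p), 2
20. ~r, 2
21. p, 2
22. ~p, 2
Accessibility: 0R0, 0R1, 0R2, 1R0, 1R1, 1R2, 2R0, 2R1, 2R2
Branch closes: p and ~p both at 2.
Every branch of the negation's tableau closes; the branch above is one of them.

Yes, valid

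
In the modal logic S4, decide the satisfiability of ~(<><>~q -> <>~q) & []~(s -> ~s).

No, unsatisfiable

1. ~(<><>~q -> <>~q) & []~(s -> ~s), u
2. ~(<><>~q -> <>~q), u   [&-rule on 1]
3. []~(s -> ~s), u   [&-rule on 1]
4. <><>~q, u   [~->-rule on 2]
5. ~<>~q, u   [~->-rule on 2]
6. ~(s -> ~s), u   [[]-rule on 3 via uRu]
7. s, u   [~->-rule on 6]
8. q, u   [~<>-rule on 5 via uRu]
9. <>~q, v   [<>-rule on 4: fresh world v, uRv]
10. ~(s -> ~s), v   [[]-rule on 3 via uRv]
11. s, v   [~->-rule on 10]
12. q, v   [~<>-rule on 5 via uRv]
13. ~q, w   [<>-rule on 9: fresh world w, vRw]
14. ~(s -> ~s), w   [[]-rule on 3 via uRw]
15. s, w   [~->-rule on 14]
16. q, w   [~<>-rule on 5 via uRw]
Accessibility: uRu, uRv, uRw, vRv, vRw, wRw
Branch closes: q and ~q both at w.
(One branch shown.) All branches close.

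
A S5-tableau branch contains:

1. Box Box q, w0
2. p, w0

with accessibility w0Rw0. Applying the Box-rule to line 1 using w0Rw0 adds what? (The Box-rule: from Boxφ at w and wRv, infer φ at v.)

Box q, w0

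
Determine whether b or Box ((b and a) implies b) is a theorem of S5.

Yes, valid

Tableau for the negation not (b or Box ((b and a) implies b)):
1. not (b or Box ((b and a) implies b)), w0
2. not b, w0   [neg-or-rule on 1]
3. not Box ((b and a) implies b), w0   [neg-or-rule on 1]
4. not ((b and a) implies b), w1   [neg-Box-rule on 3: fresh world w1, w0Rw1]
5. b and a, w1   [neg-implies-rule on 4]
6. not b, w1   [neg-implies-rule on 4]
7. b, w1   [and-rule on 5]
8. a, w1   [and-rule on 5]
Accessibility: w0Rw0, w0Rw1, w1Rw0, w1Rw1
Branch closes: b and not b both at w1.
All branches of the negation close; one closing branch shown above.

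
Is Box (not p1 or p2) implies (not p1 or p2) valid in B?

Yes, valid

Tableau for the negation not (Box (not p1 or p2) implies (not p1 or p2)):
1. not (Box (not p1 or p2) implies (not p1 or p2)), 0
2. Box (not p1 or p2), 0
3. not (not p1 or p2), 0
4. p1, 0
5. not p2, 0
6. not p1 or p2, 0
7. p2, 0
Accessibility: 0R0
Branch closes: p2 and not p2 both at 0.
Every branch of the negation's tableau closes; the branch above is one of them.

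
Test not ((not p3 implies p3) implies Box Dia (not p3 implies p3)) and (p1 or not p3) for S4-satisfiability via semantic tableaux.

1. not ((not p3 implies p3) implies Box Dia (not p3 implies p3)) and (p1 or not p3), w0
2. not ((not p3 implies p3) implies Box Dia (not p3 implies p3)), w0   [and-rule on 1]
3. p1 or not p3, w0   [and-rule on 1]
4. not p3 implies p3, w0   [neg-implies-rule on 2]
5. not Box Dia (not p3 implies p3), w0   [neg-implies-rule on 2]
6. p1, w0   [or-rule on 3 (branches; this branch)]
7. p3, w0   [implies-rule on 4 (branches; this branch)]
8. not Dia (not p3 implies p3), w1   [neg-Box-rule on 5: fresh world w1, w0Rw1]
9. not (not p3 implies p3), w1   [neg-Dia-rule on 8 via w1Rw1]
10. not p3, w1   [neg-implies-rule on 9]
Accessibility: w0Rw0, w0Rw1, w1Rw1

Satisfiable (open branch found)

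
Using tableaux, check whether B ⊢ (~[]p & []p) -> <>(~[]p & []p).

Tableau for the negation ~((~[]p & []p) -> <>(~[]p & []p)):
1. ~((~[]p & []p) -> <>(~[]p & []p)), 0
2. ~[]p & []p, 0
3. ~<>(~[]p & []p), 0
4. ~[]p, 0
5. []p, 0
6. ~(~[]p & []p), 0
7. p, 0
8. ~p, 1
9. ~(~[]p & []p), 1
10. p, 1
Accessibility: 0R0, 0R1, 1R0, 1R1
Branch closes: p and ~p both at 1.
Every branch of the negation's tableau closes; the branch above is one of them.

Valid in B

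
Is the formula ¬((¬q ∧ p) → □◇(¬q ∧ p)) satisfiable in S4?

1. ¬((¬q ∧ p) → □◇(¬q ∧ p)), w0
2. ¬q ∧ p, w0
3. ¬□◇(¬q ∧ p), w0
4. ¬q, w0
5. p, w0
6. ¬◇(¬q ∧ p), w1
7. ¬(¬q ∧ p), w1
8. ¬p, w1
Accessibility: w0Rw0, w0Rw1, w1Rw1

Satisfiable (open branch found)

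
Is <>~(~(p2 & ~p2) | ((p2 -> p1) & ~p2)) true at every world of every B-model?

Not valid

Tableau for the negation ~<>~(~(p2 & ~p2) | ((p2 -> p1) & ~p2)):
1. ~<>~(~(p2 & ~p2) | ((p2 -> p1) & ~p2)), w0
2. ~(p2 & ~p2) | ((p2 -> p1) & ~p2), w0
3. (p2 -> p1) & ~p2, w0
4. p2 -> p1, w0
5. ~p2, w0
6. p1, w0
Accessibility: w0Rw0
The negation has an open branch (countermodel exists).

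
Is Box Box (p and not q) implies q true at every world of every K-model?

Not valid

Tableau for the negation not (Box Box (p and not q) implies q):
1. not (Box Box (p and not q) implies q), u
2. Box Box (p and not q), u   [neg-implies-rule on 1]
3. not q, u   [neg-implies-rule on 1]
The negation has an open branch (countermodel exists).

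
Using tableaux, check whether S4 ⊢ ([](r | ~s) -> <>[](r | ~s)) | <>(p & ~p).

Tableau for the negation ~(([](r | ~s) -> <>[](r | ~s)) | <>(p & ~p)):
1. ~(([](r | ~s) -> <>[](r | ~s)) | <>(p & ~p)), w0
2. ~([](r | ~s) -> <>[](r | ~s)), w0   [~|-rule on 1]
3. ~<>(p & ~p), w0   [~|-rule on 1]
4. [](r | ~s), w0   [~->-rule on 2]
5. ~<>[](r | ~s), w0   [~->-rule on 2]
6. ~(p & ~p), w0   [~<>-rule on 3 via w0Rw0]
7. r | ~s, w0   [[]-rule on 4 via w0Rw0]
8. ~[](r | ~s), w0   [~<>-rule on 5 via w0Rw0]
9. p, w0   [~&-rule on 6 (branches; this branch)]
10. ~s, w0   [|-rule on 7 (branches; this branch)]
11. ~(r | ~s), w1   [~[]-rule on 8: fresh world w1, w0Rw1]
12. ~r, w1   [~|-rule on 11]
13. s, w1   [~|-rule on 11]
14. ~(p & ~p), w1   [~<>-rule on 3 via w0Rw1]
15. r | ~s, w1   [[]-rule on 4 via w0Rw1]
16. ~[](r | ~s), w1   [~<>-rule on 5 via w0Rw1]
17. p, w1   [~&-rule on 14 (branches; this branch)]
18. ~s, w1   [|-rule on 15 (branches; this branch)]
Accessibility: w0Rw0, w0Rw1, w1Rw1
Branch closes: s and ~s both at w1.
All branches of the negation close; one closing branch shown above.

Yes, valid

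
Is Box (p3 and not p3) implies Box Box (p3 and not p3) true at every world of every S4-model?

Yes, valid

Tableau for the negation not (Box (p3 and not p3) implies Box Box (p3 and not p3)):
1. not (Box (p3 and not p3) implies Box Box (p3 and not p3)), 0
2. Box (p3 and not p3), 0
3. not Box Box (p3 and not p3), 0
4. p3 and not p3, 0
5. p3, 0
6. not p3, 0
Accessibility: 0R0
Branch closes: p3 and not p3 both at 0.
All branches of the negation close; one closing branch shown above.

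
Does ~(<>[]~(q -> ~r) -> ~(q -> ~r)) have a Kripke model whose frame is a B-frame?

1. ~(<>[]~(q -> ~r) -> ~(q -> ~r)), w0
2. <>[]~(q -> ~r), w0
3. q -> ~r, w0
4. ~r, w0
5. []~(q -> ~r), w1
6. ~(q -> ~r), w0
7. q, w0
8. r, w0
Accessibility: w0Rw0, w0Rw1, w1Rw0, w1Rw1
Branch closes: r and ~r both at w0.
Every branch closes; the branch above is one of them.

Unsatisfiable (every branch closes)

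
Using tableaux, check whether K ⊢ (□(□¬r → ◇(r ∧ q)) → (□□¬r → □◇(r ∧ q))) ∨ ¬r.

Tableau for the negation ¬((□(□¬r → ◇(r ∧ q)) → (□□¬r → □◇(r ∧ q))) ∨ ¬r):
1. ¬((□(□¬r → ◇(r ∧ q)) → (□□¬r → □◇(r ∧ q))) ∨ ¬r), 0
2. ¬(□(□¬r → ◇(r ∧ q)) → (□□¬r → □◇(r ∧ q))), 0
3. r, 0
4. □(□¬r → ◇(r ∧ q)), 0
5. ¬(□□¬r → □◇(r ∧ q)), 0
6. □□¬r, 0
7. ¬□◇(r ∧ q), 0
8. ¬◇(r ∧ q), 1
9. □¬r → ◇(r ∧ q), 1
10. □¬r, 1
11. ◇(r ∧ q), 1
12. r ∧ q, 2
13. r, 2
14. q, 2
15. ¬(r ∧ q), 2
16. ¬r, 2
Accessibility: 0R1, 1R2
Branch closes: r and ¬r both at 2.
Every branch of the negation's tableau closes; the branch above is one of them.

Yes, valid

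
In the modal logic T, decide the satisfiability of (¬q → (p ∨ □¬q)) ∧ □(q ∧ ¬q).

No, unsatisfiable

1. (¬q → (p ∨ □¬q)) ∧ □(q ∧ ¬q), u
2. ¬q → (p ∨ □¬q), u
3. □(q ∧ ¬q), u
4. q ∧ ¬q, u
5. q, u
6. ¬q, u
Accessibility: uRu
Branch closes: q and ¬q both at u.
All branches of the tableau close; one closing branch shown above.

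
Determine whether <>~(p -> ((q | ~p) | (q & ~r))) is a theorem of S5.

Invalid (countermodel exists)

Tableau for the negation ~<>~(p -> ((q | ~p) | (q & ~r))):
1. ~<>~(p -> ((q | ~p) | (q & ~r))), w0
2. p -> ((q | ~p) | (q & ~r)), w0   [~<>-rule on 1 via w0Rw0]
3. (q | ~p) | (q & ~r), w0   [->-rule on 2 (branches; this branch)]
4. q & ~r, w0   [|-rule on 3 (branches; this branch)]
5. q, w0   [&-rule on 4]
6. ~r, w0   [&-rule on 4]
Accessibility: w0Rw0
The negation has an open branch (countermodel exists).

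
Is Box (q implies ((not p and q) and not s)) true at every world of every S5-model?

Tableau for the negation not Box (q implies ((not p and q) and not s)):
1. not Box (q implies ((not p and q) and not s)), 0
2. not (q implies ((not p and q) and not s)), 1   [neg-Box-rule on 1: fresh world 1, 0R1]
3. q, 1   [neg-implies-rule on 2]
4. not ((not p and q) and not s), 1   [neg-implies-rule on 2]
5. s, 1   [neg-and-rule on 4 (branches; this branch)]
Accessibility: 0R0, 0R1, 1R0, 1R1
The negation has an open branch (countermodel exists).

No, not valid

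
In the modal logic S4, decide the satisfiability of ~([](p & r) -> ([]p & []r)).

1. ~([](p & r) -> ([]p & []r)), u
2. [](p & r), u   [~->-rule on 1]
3. ~([]p & []r), u   [~->-rule on 1]
4. p & r, u   [[]-rule on 2 via uRu]
5. p, u   [&-rule on 4]
6. r, u   [&-rule on 4]
7. ~[]r, u   [~&-rule on 3 (branches; this branch)]
8. ~r, v   [~[]-rule on 7: fresh world v, uRv]
9. p & r, v   [[]-rule on 2 via uRv]
10. p, v   [&-rule on 9]
11. r, v   [&-rule on 9]
Accessibility: uRu, uRv, vRv
Branch closes: r and ~r both at v.
Every branch closes; the branch above is one of them.

No, unsatisfiable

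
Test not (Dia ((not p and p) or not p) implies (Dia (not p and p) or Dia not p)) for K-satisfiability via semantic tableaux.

No, unsatisfiable

1. not (Dia ((not p and p) or not p) implies (Dia (not p and p) or Dia not p)), u
2. Dia ((not p and p) or not p), u
3. not (Dia (not p and p) or Dia not p), u
4. not Dia (not p and p), u
5. not Dia not p, u
6. (not p and p) or not p, v
7. not (not p and p), v
8. p, v
9. not p and p, v
10. not p, v
Accessibility: uRv
Branch closes: p and not p both at v.
All branches of the tableau close; one closing branch shown above.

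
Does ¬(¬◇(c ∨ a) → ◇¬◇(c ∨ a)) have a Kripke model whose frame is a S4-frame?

No, unsatisfiable

1. ¬(¬◇(c ∨ a) → ◇¬◇(c ∨ a)), w0
2. ¬◇(c ∨ a), w0   [¬→-rule on 1]
3. ¬◇¬◇(c ∨ a), w0   [¬→-rule on 1]
4. ¬(c ∨ a), w0   [¬◇-rule on 2 via w0Rw0]
5. ¬c, w0   [¬∨-rule on 4]
6. ¬a, w0   [¬∨-rule on 4]
7. ◇(c ∨ a), w0   [¬◇-rule on 3 via w0Rw0]
8. c ∨ a, w1   [◇-rule on 7: fresh world w1, w0Rw1]
9. ¬(c ∨ a), w1   [¬◇-rule on 2 via w0Rw1]
10. ¬c, w1   [¬∨-rule on 9]
11. ¬a, w1   [¬∨-rule on 9]
12. ◇(c ∨ a), w1   [¬◇-rule on 3 via w0Rw1]
13. a, w1   [∨-rule on 8 (branches; this branch)]
Accessibility: w0Rw0, w0Rw1, w1Rw1
Branch closes: a and ¬a both at w1.
(One branch shown.) All branches close.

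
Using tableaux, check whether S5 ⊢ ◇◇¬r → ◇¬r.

Tableau for the negation ¬(◇◇¬r → ◇¬r):
1. ¬(◇◇¬r → ◇¬r), u
2. ◇◇¬r, u
3. ¬◇¬r, u
4. r, u
5. ◇¬r, v
6. r, v
7. ¬r, w
8. r, w
Accessibility: uRu, uRv, uRw, vRu, vRv, vRw, wRu, wRv, wRw
Branch closes: r and ¬r both at w.
All branches of the negation close; one closing branch shown above.

Valid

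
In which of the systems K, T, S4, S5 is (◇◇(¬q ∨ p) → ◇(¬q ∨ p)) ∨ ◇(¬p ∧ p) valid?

S4, S5

T-tableau for the negation ¬((◇◇(¬q ∨ p) → ◇(¬q ∨ p)) ∨ ◇(¬p ∧ p)):
1. ¬((◇◇(¬q ∨ p) → ◇(¬q ∨ p)) ∨ ◇(¬p ∧ p)), u
2. ¬(◇◇(¬q ∨ p) → ◇(¬q ∨ p)), u
3. ¬◇(¬p ∧ p), u
4. ◇◇(¬q ∨ p), u
5. ¬◇(¬q ∨ p), u
6. ¬(¬p ∧ p), u
7. ¬(¬q ∨ p), u
8. q, u
9. ¬p, u
10. ◇(¬q ∨ p), v
11. ¬(¬p ∧ p), v
12. ¬(¬q ∨ p), v
13. q, v
14. ¬p, v
15. ¬q ∨ p, w
16. p, w
Accessibility: uRu, uRv, vRv, vRw, wRw
Complete open branch: countermodel on a T-frame, so not valid in T, nor in K (the same frame is also a K-frame).
S4-tableau for the negation ¬((◇◇(¬q ∨ p) → ◇(¬q ∨ p)) ∨ ◇(¬p ∧ p)):
1. ¬((◇◇(¬q ∨ p) → ◇(¬q ∨ p)) ∨ ◇(¬p ∧ p)), u
2. ¬(◇◇(¬q ∨ p) → ◇(¬q ∨ p)), u
3. ¬◇(¬p ∧ p), u
4. ◇◇(¬q ∨ p), u
5. ¬◇(¬q ∨ p), u
6. ¬(¬p ∧ p), u
7. ¬(¬q ∨ p), u
8. q, u
9. ¬p, u
10. ◇(¬q ∨ p), v
11. ¬(¬p ∧ p), v
12. ¬(¬q ∨ p), v
13. q, v
14. ¬p, v
15. ¬q ∨ p, w
16. ¬(¬p ∧ p), w
17. ¬(¬q ∨ p), w
18. q, w
19. ¬p, w
20. p, w
Accessibility: uRu, uRv, uRw, vRv, vRw, wRw
Branch closes: p and ¬p both at w.
Every branch closes (one shown): valid in S4, hence also in S5 (every theorem of S4 is a theorem of S5).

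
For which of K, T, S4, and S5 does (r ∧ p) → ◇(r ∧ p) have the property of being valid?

T-tableau for the negation ¬((r ∧ p) → ◇(r ∧ p)):
1. ¬((r ∧ p) → ◇(r ∧ p)), w0
2. r ∧ p, w0   [¬→-rule on 1]
3. ¬◇(r ∧ p), w0   [¬→-rule on 1]
4. r, w0   [∧-rule on 2]
5. p, w0   [∧-rule on 2]
6. ¬(r ∧ p), w0   [¬◇-rule on 3 via w0Rw0]
7. ¬p, w0   [¬∧-rule on 6 (branches; this branch)]
Accessibility: w0Rw0
Branch closes: p and ¬p both at w0.
Every branch closes (one shown): valid in T, hence also in S4, S5 (every theorem of T is a theorem of S4 and S5).
K-tableau for the negation ¬((r ∧ p) → ◇(r ∧ p)):
1. ¬((r ∧ p) → ◇(r ∧ p)), w0
2. r ∧ p, w0   [¬→-rule on 1]
3. ¬◇(r ∧ p), w0   [¬→-rule on 1]
4. r, w0   [∧-rule on 2]
5. p, w0   [∧-rule on 2]
Complete open branch: countermodel on a K-frame, so not valid in K.

T, S4, S5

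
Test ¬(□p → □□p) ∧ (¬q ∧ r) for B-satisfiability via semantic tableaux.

1. ¬(□p → □□p) ∧ (¬q ∧ r), 0
2. ¬(□p → □□p), 0
3. ¬q ∧ r, 0
4. □p, 0
5. ¬□□p, 0
6. ¬q, 0
7. r, 0
8. p, 0
9. ¬□p, 1
10. p, 1
11. ¬p, 2
Accessibility: 0R0, 0R1, 1R0, 1R1, 1R2, 2R1, 2R2

Yes, satisfiable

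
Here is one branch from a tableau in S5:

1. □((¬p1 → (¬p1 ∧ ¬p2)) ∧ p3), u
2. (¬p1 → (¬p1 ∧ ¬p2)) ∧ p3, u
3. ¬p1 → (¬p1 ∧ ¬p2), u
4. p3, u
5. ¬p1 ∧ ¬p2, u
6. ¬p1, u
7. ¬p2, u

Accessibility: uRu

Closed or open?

There is no literal clash: for every atom and world, at most one sign appears.

Not closed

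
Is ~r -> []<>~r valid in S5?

Yes, valid

Tableau for the negation ~(~r -> []<>~r):
1. ~(~r -> []<>~r), w0
2. ~r, w0
3. ~[]<>~r, w0
4. ~<>~r, w1
5. r, w0
Accessibility: w0Rw0, w0Rw1, w1Rw0, w1Rw1
Branch closes: r and ~r both at w0.
All branches of the negation close; one closing branch shown above.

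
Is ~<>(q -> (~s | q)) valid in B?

Tableau for the negation <>(q -> (~s | q)):
1. <>(q -> (~s | q)), u
2. q -> (~s | q), v
3. ~s | q, v
4. q, v
Accessibility: uRu, uRv, vRu, vRv
The negation has an open branch (countermodel exists).

Not valid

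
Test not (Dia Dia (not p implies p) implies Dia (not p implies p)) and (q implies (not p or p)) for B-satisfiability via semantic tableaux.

Yes, satisfiable

1. not (Dia Dia (not p implies p) implies Dia (not p implies p)) and (q implies (not p or p)), 0
2. not (Dia Dia (not p implies p) implies Dia (not p implies p)), 0
3. q implies (not p or p), 0
4. Dia Dia (not p implies p), 0
5. not Dia (not p implies p), 0
6. not (not p implies p), 0
7. not p, 0
8. not p or p, 0
9. Dia (not p implies p), 1
10. not (not p implies p), 1
11. not p, 1
12. not p implies p, 2
13. p, 2
Accessibility: 0R0, 0R1, 1R0, 1R1, 1R2, 2R1, 2R2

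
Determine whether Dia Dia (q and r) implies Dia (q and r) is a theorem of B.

No, not valid

Tableau for the negation not (Dia Dia (q and r) implies Dia (q and r)):
1. not (Dia Dia (q and r) implies Dia (q and r)), 0
2. Dia Dia (q and r), 0   [neg-implies-rule on 1]
3. not Dia (q and r), 0   [neg-implies-rule on 1]
4. not (q and r), 0   [neg-Dia-rule on 3 via 0R0]
5. not r, 0   [neg-and-rule on 4 (branches; this branch)]
6. Dia (q and r), 1   [Dia-rule on 2: fresh world 1, 0R1]
7. not (q and r), 1   [neg-Dia-rule on 3 via 0R1]
8. not r, 1   [neg-and-rule on 7 (branches; this branch)]
9. q and r, 2   [Dia-rule on 6: fresh world 2, 1R2]
10. q, 2   [and-rule on 9]
11. r, 2   [and-rule on 9]
Accessibility: 0R0, 0R1, 1R0, 1R1, 1R2, 2R1, 2R2
The negation has an open branch (countermodel exists).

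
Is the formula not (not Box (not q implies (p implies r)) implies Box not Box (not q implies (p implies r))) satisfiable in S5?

1. not (not Box (not q implies (p implies r)) implies Box not Box (not q implies (p implies r))), u
2. not Box (not q implies (p implies r)), u   [neg-implies-rule on 1]
3. not Box not Box (not q implies (p implies r)), u   [neg-implies-rule on 1]
4. not (not q implies (p implies r)), v   [neg-Box-rule on 2: fresh world v, uRv]
5. not q, v   [neg-implies-rule on 4]
6. not (p implies r), v   [neg-implies-rule on 4]
7. p, v   [neg-implies-rule on 6]
8. not r, v   [neg-implies-rule on 6]
9. Box (not q implies (p implies r)), w   [neg-Box-rule on 3: fresh world w, uRw]
10. not q implies (p implies r), u   [Box-rule on 9 via wRu]
11. not q implies (p implies r), v   [Box-rule on 9 via wRv]
12. not q implies (p implies r), w   [Box-rule on 9 via wRw]
13. p implies r, u   [implies-rule on 10 (branches; this branch)]
14. p implies r, v   [implies-rule on 11 (branches; this branch)]
15. p implies r, w   [implies-rule on 12 (branches; this branch)]
16. r, u   [implies-rule on 13 (branches; this branch)]
17. r, v   [implies-rule on 14 (branches; this branch)]
Accessibility: uRu, uRv, uRw, vRu, vRv, vRw, wRu, wRv, wRw
Branch closes: r and not r both at v.
Every branch closes; the branch above is one of them.

Unsatisfiable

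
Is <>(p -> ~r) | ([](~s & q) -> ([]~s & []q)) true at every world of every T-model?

Yes, valid

Tableau for the negation ~(<>(p -> ~r) | ([](~s & q) -> ([]~s & []q))):
1. ~(<>(p -> ~r) | ([](~s & q) -> ([]~s & []q))), u
2. ~<>(p -> ~r), u
3. ~([](~s & q) -> ([]~s & []q)), u
4. [](~s & q), u
5. ~([]~s & []q), u
6. ~(p -> ~r), u
7. p, u
8. r, u
9. ~s & q, u
10. ~s, u
11. q, u
12. ~[]q, u
13. ~q, v
14. ~(p -> ~r), v
15. p, v
16. r, v
17. ~s & q, v
18. ~s, v
19. q, v
Accessibility: uRu, uRv, vRv
Branch closes: q and ~q both at v.
All branches of the negation close; one closing branch shown above.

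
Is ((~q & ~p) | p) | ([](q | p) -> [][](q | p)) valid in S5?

Yes, valid

Tableau for the negation ~(((~q & ~p) | p) | ([](q | p) -> [][](q | p))):
1. ~(((~q & ~p) | p) | ([](q | p) -> [][](q | p))), 0
2. ~((~q & ~p) | p), 0
3. ~([](q | p) -> [][](q | p)), 0
4. ~(~q & ~p), 0
5. ~p, 0
6. [](q | p), 0
7. ~[][](q | p), 0
8. q | p, 0
9. q, 0
10. ~[](q | p), 1
11. q | p, 1
12. p, 1
13. ~(q | p), 2
14. ~q, 2
15. ~p, 2
16. q | p, 2
17. p, 2
Accessibility: 0R0, 0R1, 0R2, 1R0, 1R1, 1R2, 2R0, 2R1, 2R2
Branch closes: p and ~p both at 2.
All branches of the negation close; one closing branch shown above.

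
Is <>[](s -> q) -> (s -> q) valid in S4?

Tableau for the negation ~(<>[](s -> q) -> (s -> q)):
1. ~(<>[](s -> q) -> (s -> q)), w0
2. <>[](s -> q), w0
3. ~(s -> q), w0
4. s, w0
5. ~q, w0
6. [](s -> q), w1
7. s -> q, w1
8. q, w1
Accessibility: w0Rw0, w0Rw1, w1Rw1
The negation has an open branch (countermodel exists).

Invalid (countermodel exists)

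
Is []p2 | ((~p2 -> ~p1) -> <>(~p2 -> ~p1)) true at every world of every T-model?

Valid in T

Tableau for the negation ~([]p2 | ((~p2 -> ~p1) -> <>(~p2 -> ~p1))):
1. ~([]p2 | ((~p2 -> ~p1) -> <>(~p2 -> ~p1))), 0
2. ~[]p2, 0
3. ~((~p2 -> ~p1) -> <>(~p2 -> ~p1)), 0
4. ~p2 -> ~p1, 0
5. ~<>(~p2 -> ~p1), 0
6. ~(~p2 -> ~p1), 0
7. ~p2, 0
8. p1, 0
9. ~p1, 0
Accessibility: 0R0
Branch closes: p1 and ~p1 both at 0.
All branches of the negation close; one closing branch shown above.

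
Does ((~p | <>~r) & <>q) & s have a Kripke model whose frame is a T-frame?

Yes, satisfiable

1. ((~p | <>~r) & <>q) & s, 0
2. (~p | <>~r) & <>q, 0
3. s, 0
4. ~p | <>~r, 0
5. <>q, 0
6. <>~r, 0
7. q, 1
8. ~r, 2
Accessibility: 0R0, 0R1, 0R2, 1R1, 2R2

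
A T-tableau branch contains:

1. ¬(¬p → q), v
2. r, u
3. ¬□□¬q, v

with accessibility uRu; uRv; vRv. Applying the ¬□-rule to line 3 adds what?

a fresh world w with vRw, and ¬□¬q at w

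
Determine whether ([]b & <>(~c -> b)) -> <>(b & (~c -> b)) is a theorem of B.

Yes, valid

Tableau for the negation ~(([]b & <>(~c -> b)) -> <>(b & (~c -> b))):
1. ~(([]b & <>(~c -> b)) -> <>(b & (~c -> b))), w0
2. []b & <>(~c -> b), w0
3. ~<>(b & (~c -> b)), w0
4. []b, w0
5. <>(~c -> b), w0
6. ~(b & (~c -> b)), w0
7. b, w0
8. ~(~c -> b), w0
9. ~c, w0
10. ~b, w0
Accessibility: w0Rw0
Branch closes: b and ~b both at w0.
All branches of the negation close; one closing branch shown above.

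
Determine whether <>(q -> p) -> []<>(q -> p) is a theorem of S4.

Tableau for the negation ~(<>(q -> p) -> []<>(q -> p)):
1. ~(<>(q -> p) -> []<>(q -> p)), 0
2. <>(q -> p), 0
3. ~[]<>(q -> p), 0
4. q -> p, 1
5. p, 1
6. ~<>(q -> p), 2
7. ~(q -> p), 2
8. q, 2
9. ~p, 2
Accessibility: 0R0, 0R1, 0R2, 1R1, 2R2
The negation has an open branch (countermodel exists).

Invalid (countermodel exists)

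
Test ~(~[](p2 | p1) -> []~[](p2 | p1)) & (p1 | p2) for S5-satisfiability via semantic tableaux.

1. ~(~[](p2 | p1) -> []~[](p2 | p1)) & (p1 | p2), w0
2. ~(~[](p2 | p1) -> []~[](p2 | p1)), w0   [&-rule on 1]
3. p1 | p2, w0   [&-rule on 1]
4. ~[](p2 | p1), w0   [~->-rule on 2]
5. ~[]~[](p2 | p1), w0   [~->-rule on 2]
6. p2, w0   [|-rule on 3 (branches; this branch)]
7. ~(p2 | p1), w1   [~[]-rule on 4: fresh world w1, w0Rw1]
8. ~p2, w1   [~|-rule on 7]
9. ~p1, w1   [~|-rule on 7]
10. [](p2 | p1), w2   [~[]-rule on 5: fresh world w2, w0Rw2]
11. p2 | p1, w0   [[]-rule on 10 via w2Rw0]
12. p2 | p1, w1   [[]-rule on 10 via w2Rw1]
13. p2 | p1, w2   [[]-rule on 10 via w2Rw2]
14. p1, w0   [|-rule on 11 (branches; this branch)]
15. p1, w1   [|-rule on 12 (branches; this branch)]
Accessibility: w0Rw0, w0Rw1, w0Rw2, w1Rw0, w1Rw1, w1Rw2, w2Rw0, w2Rw1, w2Rw2
Branch closes: p1 and ~p1 both at w1.
All branches of the tableau close; one closing branch shown above.

Unsatisfiable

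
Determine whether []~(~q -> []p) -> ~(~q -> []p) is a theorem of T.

Tableau for the negation ~([]~(~q -> []p) -> ~(~q -> []p)):
1. ~([]~(~q -> []p) -> ~(~q -> []p)), u
2. []~(~q -> []p), u   [~->-rule on 1]
3. ~q -> []p, u   [~->-rule on 1]
4. ~(~q -> []p), u   [[]-rule on 2 via uRu]
5. ~q, u   [~->-rule on 4]
6. ~[]p, u   [~->-rule on 4]
7. []p, u   [->-rule on 3 (branches; this branch)]
8. p, u   [[]-rule on 7 via uRu]
9. ~p, v   [~[]-rule on 6: fresh world v, uRv]
10. ~(~q -> []p), v   [[]-rule on 2 via uRv]
11. ~q, v   [~->-rule on 10]
12. ~[]p, v   [~->-rule on 10]
13. p, v   [[]-rule on 7 via uRv]
Accessibility: uRu, uRv, vRv
Branch closes: p and ~p both at v.
Every branch of the negation's tableau closes; the branch above is one of them.

Valid in T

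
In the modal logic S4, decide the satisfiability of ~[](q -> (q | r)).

1. ~[](q -> (q | r)), u
2. ~(q -> (q | r)), v
3. q, v
4. ~(q | r), v
5. ~q, v
6. ~r, v
Accessibility: uRu, uRv, vRv
Branch closes: q and ~q both at v.
Every branch closes; the branch above is one of them.

No, unsatisfiable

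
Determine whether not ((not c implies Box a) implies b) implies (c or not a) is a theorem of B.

No, not valid

Tableau for the negation not (not ((not c implies Box a) implies b) implies (c or not a)):
1. not (not ((not c implies Box a) implies b) implies (c or not a)), u
2. not ((not c implies Box a) implies b), u
3. not (c or not a), u
4. not c implies Box a, u
5. not b, u
6. not c, u
7. a, u
8. Box a, u
Accessibility: uRu
The negation has an open branch (countermodel exists).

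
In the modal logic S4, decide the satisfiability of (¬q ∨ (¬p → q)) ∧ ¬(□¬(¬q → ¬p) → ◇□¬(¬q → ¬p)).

1. (¬q ∨ (¬p → q)) ∧ ¬(□¬(¬q → ¬p) → ◇□¬(¬q → ¬p)), w0
2. ¬q ∨ (¬p → q), w0
3. ¬(□¬(¬q → ¬p) → ◇□¬(¬q → ¬p)), w0
4. □¬(¬q → ¬p), w0
5. ¬◇□¬(¬q → ¬p), w0
6. ¬(¬q → ¬p), w0
7. ¬q, w0
8. p, w0
9. ¬□¬(¬q → ¬p), w0
10. ¬p → q, w0
11. ¬q → ¬p, w1
12. ¬(¬q → ¬p), w1
13. ¬q, w1
14. p, w1
15. ¬□¬(¬q → ¬p), w1
16. ¬p, w1
Accessibility: w0Rw0, w0Rw1, w1Rw1
Branch closes: p and ¬p both at w1.
(One branch shown.) All branches close.

Unsatisfiable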